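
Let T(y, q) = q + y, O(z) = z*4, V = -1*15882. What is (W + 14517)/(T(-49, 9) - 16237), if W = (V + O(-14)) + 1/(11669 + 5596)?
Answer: 24533564/281022405 ≈ 0.087301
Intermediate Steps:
V = -15882
O(z) = 4*z
W = -275169569/17265 (W = (-15882 + 4*(-14)) + 1/(11669 + 5596) = (-15882 - 56) + 1/17265 = -15938 + 1/17265 = -275169569/17265 ≈ -15938.)
(W + 14517)/(T(-49, 9) - 16237) = (-275169569/17265 + 14517)/((9 - 49) - 16237) = -24533564/(17265*(-40 - 16237)) = -24533564/17265/(-16277) = -24533564/17265*(-1/16277) = 24533564/281022405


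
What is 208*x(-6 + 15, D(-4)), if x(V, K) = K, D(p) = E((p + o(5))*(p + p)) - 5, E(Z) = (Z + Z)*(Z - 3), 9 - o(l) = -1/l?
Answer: 19269744/25 ≈ 7.7079e+5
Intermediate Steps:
o(l) = 9 + 1/l (o(l) = 9 - (-1)/l = 9 + 1/l)
E(Z) = 2*Z*(-3 + Z) (E(Z) = (2*Z)*(-3 + Z) = 2*Z*(-3 + Z))
D(p) = -5 + 4*p*(-3 + 2*p*(46/5 + p))*(46/5 + p) (D(p) = 2*((p + (9 + 1/5))*(p + p))*(-3 + (p + (9 + 1/5))*(p + p)) - 5 = 2*((p + (9 + ⅕))*(2*p))*(-3 + (p + (9 + ⅕))*(2*p)) - 5 = 2*((p + 46/5)*(2*p))*(-3 + (p + 46/5)*(2*p)) - 5 = 2*((46/5 + p)*(2*p))*(-3 + (46/5 + p)*(2*p)) - 5 = 2*(2*p*(46/5 + p))*(-3 + 2*p*(46/5 + p)) - 5 = 4*p*(-3 + 2*p*(46/5 + p))*(46/5 + p) - 5 = -5 + 4*p*(-3 + 2*p*(46/5 + p))*(46/5 + p))
208*x(-6 + 15, D(-4)) = 208*(-5 + (4/25)*(-4)*(-15 + 2*(-4)*(46 + 5*(-4)))*(46 + 5*(-4))) = 208*(-5 + (4/25)*(-4)*(-15 + 2*(-4)*(46 - 20))*(46 - 20)) = 208*(-5 + (4/25)*(-4)*(-15 + 2*(-4)*26)*26) = 208*(-5 + (4/25)*(-4)*(-15 - 208)*26) = 208*(-5 + (4/25)*(-4)*(-223)*26) = 208*(-5 + 92768/25) = 208*(92643/25) = 19269744/25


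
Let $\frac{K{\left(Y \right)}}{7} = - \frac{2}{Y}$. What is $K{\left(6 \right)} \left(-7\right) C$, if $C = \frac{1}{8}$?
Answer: $\frac{49}{24} \approx 2.0417$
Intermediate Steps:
$C = \frac{1}{8} \approx 0.125$
$K{\left(Y \right)} = - \frac{14}{Y}$ ($K{\left(Y \right)} = 7 \left(- \frac{2}{Y}\right) = - \frac{14}{Y}$)
$K{\left(6 \right)} \left(-7\right) C = - \frac{14}{6} \left(-7\right) \frac{1}{8} = \left(-14\right) \frac{1}{6} \left(-7\right) \frac{1}{8} = \left(- \frac{7}{3}\right) \left(-7\right) \frac{1}{8} = \frac{49}{3} \cdot \frac{1}{8} = \frac{49}{24}$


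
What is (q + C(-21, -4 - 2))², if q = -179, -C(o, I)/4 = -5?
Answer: 25281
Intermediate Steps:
C(o, I) = 20 (C(o, I) = -4*(-5) = 20)
(q + C(-21, -4 - 2))² = (-179 + 20)² = (-159)² = 25281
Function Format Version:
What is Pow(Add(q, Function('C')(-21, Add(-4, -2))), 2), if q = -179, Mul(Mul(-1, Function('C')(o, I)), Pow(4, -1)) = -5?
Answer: 25281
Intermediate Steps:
Function('C')(o, I) = 20 (Function('C')(o, I) = Mul(-4, -5) = 20)
Pow(Add(q, Function('C')(-21, Add(-4, -2))), 2) = Pow(Add(-179, 20), 2) = Pow(-159, 2) = 25281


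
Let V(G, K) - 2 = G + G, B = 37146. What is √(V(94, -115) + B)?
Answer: 2*√9334 ≈ 193.23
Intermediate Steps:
V(G, K) = 2 + 2*G (V(G, K) = 2 + (G + G) = 2 + 2*G)
√(V(94, -115) + B) = √((2 + 2*94) + 37146) = √((2 + 188) + 37146) = √(190 + 37146) = √37336 = 2*√9334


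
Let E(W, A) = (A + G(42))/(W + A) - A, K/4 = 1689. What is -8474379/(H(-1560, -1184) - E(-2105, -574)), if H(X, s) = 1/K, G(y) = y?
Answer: 896962170876/60775459 ≈ 14759.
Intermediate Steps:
K = 6756 (K = 4*1689 = 6756)
H(X, s) = 1/6756
E(W, A) = -A + (42 + A)/(A + W) (E(W, A) = (A + 42)/(W + A) - A = (42 + A)/(A + W) - A = -A + (42 + A)/(A + W))
-8474379/(H(-1560, -1184) - E(-2105, -574)) = -8474379/(1/6756 - (42 - 574 - 1*(-574)² - 1*(-574)*(-2105))/(-574 - 2105)) = -8474379/(1/6756 - (42 - 574 - 1*329476 - 1208270)/(-2679)) = -8474379/(1/6756 - (-1)*(42 - 574 - 329476 - 1208270)/2679) = -8474379/(1/6756 - (-1)*(-1538278)/2679) = -8474379/(1/6756 - 1*80962/141) = -8474379/(1/6756 - 80962/141) = -8474379/(-60775459/105844) = -8474379*(-105844/60775459) = 896962170876/60775459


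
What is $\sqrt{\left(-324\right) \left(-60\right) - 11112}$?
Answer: $2 \sqrt{2082} \approx 91.258$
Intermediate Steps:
$\sqrt{\left(-324\right) \left(-60\right) - 11112} = \sqrt{19440 - 11112} = \sqrt{8328} = 2 \sqrt{2082}$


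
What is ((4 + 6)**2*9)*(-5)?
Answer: -4500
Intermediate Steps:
((4 + 6)**2*9)*(-5) = (10**2*9)*(-5) = (100*9)*(-5) = 900*(-5) = -4500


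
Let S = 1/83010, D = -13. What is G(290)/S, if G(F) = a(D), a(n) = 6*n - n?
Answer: -5395650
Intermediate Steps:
S = 1/83010 ≈ 1.2047e-5
a(n) = 5*n
G(F) = -65 (G(F) = 5*(-13) = -65)
G(290)/S = -65/1/83010 = -65*83010 = -5395650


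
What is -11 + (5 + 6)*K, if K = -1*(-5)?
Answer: 44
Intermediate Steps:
K = 5
-11 + (5 + 6)*K = -11 + (5 + 6)*5 = -11 + 11*5 = -11 + 55 = 44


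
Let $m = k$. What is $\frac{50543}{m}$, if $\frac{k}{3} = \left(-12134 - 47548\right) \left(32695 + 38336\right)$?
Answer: $- \frac{50543}{12717816426} \approx -3.9742 \cdot 10^{-6}$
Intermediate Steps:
$k = -12717816426$ ($k = 3 \left(-12134 - 47548\right) \left(32695 + 38336\right) = 3 \left(\left(-59682\right) 71031\right) = 3 \left(-4239272142\right) = -12717816426$)
$m = -12717816426$
$\frac{50543}{m} = \frac{50543}{-12717816426} = 50543 \left(- \frac{1}{12717816426}\right) = - \frac{50543}{12717816426}$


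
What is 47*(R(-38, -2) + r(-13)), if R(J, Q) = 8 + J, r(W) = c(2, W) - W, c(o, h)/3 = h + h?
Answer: -4465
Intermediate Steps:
c(o, h) = 6*h (c(o, h) = 3*(h + h) = 3*(2*h) = 6*h)
r(W) = 5*W (r(W) = 6*W - W = 5*W)
47*(R(-38, -2) + r(-13)) = 47*((8 - 38) + 5*(-13)) = 47*(-30 - 65) = 47*(-95) = -4465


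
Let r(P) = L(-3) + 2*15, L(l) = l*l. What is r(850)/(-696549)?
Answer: -13/232183 ≈ -5.5990e-5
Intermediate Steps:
L(l) = l²
r(P) = 39 (r(P) = (-3)² + 2*15 = 9 + 30 = 39)
r(850)/(-696549) = 39/(-696549) = 39*(-1/696549) = -13/232183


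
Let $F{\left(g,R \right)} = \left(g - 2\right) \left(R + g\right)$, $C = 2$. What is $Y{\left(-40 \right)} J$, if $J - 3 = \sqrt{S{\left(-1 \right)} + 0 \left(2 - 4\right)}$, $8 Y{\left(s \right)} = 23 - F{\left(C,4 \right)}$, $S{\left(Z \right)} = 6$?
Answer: $\frac{69}{8} + \frac{23 \sqrt{6}}{8} \approx 15.667$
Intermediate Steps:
$F{\left(g,R \right)} = \left(-2 + g\right) \left(R + g\right)$
$Y{\left(s \right)} = \frac{23}{8}$ ($Y{\left(s \right)} = \frac{23 - \left(2^{2} - 8 - 4 + 4 \cdot 2\right)}{8} = \frac{23 - \left(4 - 8 - 4 + 8\right)}{8} = \frac{23 - 0}{8} = \frac{23 + 0}{8} = \frac{1}{8} \cdot 23 = \frac{23}{8}$)
$J = 3 + \sqrt{6}$ ($J = 3 + \sqrt{6 + 0 \left(2 - 4\right)} = 3 + \sqrt{6 + 0 \left(-2\right)} = 3 + \sqrt{6 + 0} = 3 + \sqrt{6} \approx 5.4495$)
$Y{\left(-40 \right)} J = \frac{23 \left(3 + \sqrt{6}\right)}{8} = \frac{69}{8} + \frac{23 \sqrt{6}}{8}$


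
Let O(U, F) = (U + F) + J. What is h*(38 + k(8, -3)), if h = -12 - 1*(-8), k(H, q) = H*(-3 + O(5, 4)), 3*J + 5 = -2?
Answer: -808/3 ≈ -269.33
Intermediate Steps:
J = -7/3 (J = -5/3 + (1/3)*(-2) = -5/3 - 2/3 = -7/3 ≈ -2.3333)
O(U, F) = -7/3 + F + U (O(U, F) = (U + F) - 7/3 = (F + U) - 7/3 = -7/3 + F + U)
k(H, q) = 11*H/3 (k(H, q) = H*(-3 + (-7/3 + 4 + 5)) = H*(-3 + 20/3) = H*(11/3) = 11*H/3)
h = -4 (h = -12 + 8 = -4)
h*(38 + k(8, -3)) = -4*(38 + (11/3)*8) = -4*(38 + 88/3) = -4*202/3 = -808/3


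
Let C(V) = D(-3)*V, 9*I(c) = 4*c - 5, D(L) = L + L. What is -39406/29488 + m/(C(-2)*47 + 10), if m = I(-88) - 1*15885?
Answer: -19429169/668136 ≈ -29.080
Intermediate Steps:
D(L) = 2*L
I(c) = -5/9 + 4*c/9 (I(c) = (4*c - 5)/9 = (-5 + 4*c)/9 = -5/9 + 4*c/9)
C(V) = -6*V (C(V) = (2*(-3))*V = -6*V)
m = -47774/3 (m = (-5/9 + (4/9)*(-88)) - 1*15885 = (-5/9 - 352/9) - 15885 = -119/3 - 15885 = -47774/3 ≈ -15925.)
-39406/29488 + m/(C(-2)*47 + 10) = -39406/29488 - 47774/(3*(-6*(-2)*47 + 10)) = -39406*1/29488 - 47774/(3*(12*47 + 10)) = -1037/776 - 47774/(3*(564 + 10)) = -1037/776 - 47774/3/574 = -1037/776 - 47774/3*1/574 = -1037/776 - 23887/861 = -19429169/668136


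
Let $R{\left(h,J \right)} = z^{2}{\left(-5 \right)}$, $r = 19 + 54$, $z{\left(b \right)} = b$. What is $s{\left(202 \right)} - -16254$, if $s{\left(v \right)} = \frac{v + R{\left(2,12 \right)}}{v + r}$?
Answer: $\frac{4470077}{275} \approx 16255.0$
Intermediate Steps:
$r = 73$
$R{\left(h,J \right)} = 25$ ($R{\left(h,J \right)} = \left(-5\right)^{2} = 25$)
$s{\left(v \right)} = \frac{25 + v}{73 + v}$ ($s{\left(v \right)} = \frac{v + 25}{v + 73} = \frac{25 + v}{73 + v}$)
$s{\left(202 \right)} - -16254 = \frac{25 + 202}{73 + 202} - -16254 = \frac{1}{275} \cdot 227 + 16254 = \frac{227}{275} + 16254 = \frac{4470077}{275}$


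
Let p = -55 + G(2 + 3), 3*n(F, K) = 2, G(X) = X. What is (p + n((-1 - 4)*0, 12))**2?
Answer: 21904/9 ≈ 2433.8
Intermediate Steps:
n(F, K) = 2/3 (n(F, K) = (1/3)*2 = 2/3)
p = -50 (p = -55 + (2 + 3) = -55 + 5 = -50)
(p + n((-1 - 4)*0, 12))**2 = (-50 + 2/3)**2 = (-148/3)**2 = 21904/9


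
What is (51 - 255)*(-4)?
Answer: 816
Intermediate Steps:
(51 - 255)*(-4) = -204*(-4) = 816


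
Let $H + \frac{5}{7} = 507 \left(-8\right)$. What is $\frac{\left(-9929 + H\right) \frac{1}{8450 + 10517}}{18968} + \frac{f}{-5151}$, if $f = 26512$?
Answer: $- \frac{16691832004901}{3243021170298} \approx -5.147$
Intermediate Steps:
$H = - \frac{28397}{7}$ ($H = - \frac{5}{7} + 507 \left(-8\right) = - \frac{5}{7} - 4056 = - \frac{28397}{7} \approx -4056.7$)
$\frac{\left(-9929 + H\right) \frac{1}{8450 + 10517}}{18968} + \frac{f}{-5151} = \frac{\left(-9929 - \frac{28397}{7}\right) \frac{1}{8450 + 10517}}{18968} + \frac{26512}{-5151} = - \frac{97900}{7 \cdot 18967} \cdot \frac{1}{18968} + 26512 \left(- \frac{1}{5151}\right) = \left(- \frac{97900}{7}\right) \frac{1}{18967} \cdot \frac{1}{18968} - \frac{26512}{5151} = \left(- \frac{97900}{132769}\right) \frac{1}{18968} - \frac{26512}{5151} = - \frac{24475}{629590598} - \frac{26512}{5151} = - \frac{16691832004901}{3243021170298}$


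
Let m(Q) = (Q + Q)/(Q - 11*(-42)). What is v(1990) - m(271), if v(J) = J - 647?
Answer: 983877/733 ≈ 1342.3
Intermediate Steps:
v(J) = -647 + J
m(Q) = 2*Q/(462 + Q) (m(Q) = (2*Q)/(Q + 462) = (2*Q)/(462 + Q) = 2*Q/(462 + Q))
v(1990) - m(271) = (-647 + 1990) - 2*271/(462 + 271) = 1343 - 2*271/733 = 1343 - 1*542/733 = 1343 - 542/733 = 983877/733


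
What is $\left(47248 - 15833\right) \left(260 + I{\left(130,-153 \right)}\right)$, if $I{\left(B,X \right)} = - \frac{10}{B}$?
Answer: $\frac{106151285}{13} \approx 8.1655 \cdot 10^{6}$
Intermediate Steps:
$\left(47248 - 15833\right) \left(260 + I{\left(130,-153 \right)}\right) = \left(47248 - 15833\right) \left(260 - \frac{10}{130}\right) = 31415 \left(260 - \frac{1}{13}\right) = 31415 \cdot \frac{3379}{13} = \frac{106151285}{13}$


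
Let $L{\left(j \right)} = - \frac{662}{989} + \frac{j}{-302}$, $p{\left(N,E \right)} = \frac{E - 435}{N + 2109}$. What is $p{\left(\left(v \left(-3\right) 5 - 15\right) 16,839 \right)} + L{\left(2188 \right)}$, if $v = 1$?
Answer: $- \frac{1865027756}{243273231} \approx -7.6664$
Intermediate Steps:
$p{\left(N,E \right)} = \frac{-435 + E}{2109 + N}$
$L{\left(j \right)} = - \frac{662}{989} - \frac{j}{302}$ ($L{\left(j \right)} = \left(-662\right) \frac{1}{989} + j \left(- \frac{1}{302}\right) = - \frac{662}{989} - \frac{j}{302}$)
$p{\left(\left(v \left(-3\right) 5 - 15\right) 16,839 \right)} + L{\left(2188 \right)} = \frac{-435 + 839}{2109 + \left(1 \left(-3\right) 5 - 15\right) 16} - \frac{1181928}{149339} = \frac{1}{2109 + \left(\left(-3\right) 5 - 15\right) 16} \cdot 404 - \frac{1181928}{149339} = \frac{1}{2109 + \left(-15 - 15\right) 16} \cdot 404 - \frac{1181928}{149339} = \frac{1}{2109 - 480} \cdot 404 - \frac{1181928}{149339} = \frac{1}{1629} \cdot 404 - \frac{1181928}{149339} = \frac{404}{1629} - \frac{1181928}{149339} = - \frac{1865027756}{243273231}$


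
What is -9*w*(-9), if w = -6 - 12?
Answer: -1458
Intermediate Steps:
w = -18
-9*w*(-9) = -9*(-18)*(-9) = 162*(-9) = -1458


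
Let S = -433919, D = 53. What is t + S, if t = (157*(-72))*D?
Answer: -1033031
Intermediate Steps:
t = -599112 (t = (157*(-72))*53 = -11304*53 = -599112)
t + S = -599112 - 433919 = -1033031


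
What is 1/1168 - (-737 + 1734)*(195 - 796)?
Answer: 699862097/1168 ≈ 5.9920e+5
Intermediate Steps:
1/1168 - (-737 + 1734)*(195 - 796) = 1/1168 - 997*(-601) = 1/1168 - 1*(-599197) = 1/1168 + 599197 = 699862097/1168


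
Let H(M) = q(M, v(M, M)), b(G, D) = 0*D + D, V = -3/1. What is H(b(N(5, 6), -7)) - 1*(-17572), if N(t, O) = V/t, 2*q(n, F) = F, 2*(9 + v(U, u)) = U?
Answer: 70263/4 ≈ 17566.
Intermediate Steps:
V = -3 (V = -3*1 = -3)
v(U, u) = -9 + U/2
q(n, F) = F/2
N(t, O) = -3/t
b(G, D) = D (b(G, D) = 0 + D = D)
H(M) = -9/2 + M/4 (H(M) = (-9 + M/2)/2 = -9/2 + M/4)
H(b(N(5, 6), -7)) - 1*(-17572) = (-9/2 + (¼)*(-7)) - 1*(-17572) = (-9/2 - 7/4) + 17572 = -25/4 + 17572 = 70263/4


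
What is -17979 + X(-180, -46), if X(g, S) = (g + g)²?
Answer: 111621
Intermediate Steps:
X(g, S) = 4*g² (X(g, S) = (2*g)² = 4*g²)
-17979 + X(-180, -46) = -17979 + 4*(-180)² = -17979 + 4*32400 = -17979 + 129600 = 111621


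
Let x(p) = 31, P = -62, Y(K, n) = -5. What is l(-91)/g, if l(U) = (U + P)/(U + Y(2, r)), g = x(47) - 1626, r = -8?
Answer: -51/51040 ≈ -0.00099922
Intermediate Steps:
g = -1595 (g = 31 - 1626 = -1595)
l(U) = (-62 + U)/(-5 + U) (l(U) = (U - 62)/(U - 5) = (-62 + U)/(-5 + U))
l(-91)/g = ((-62 - 91)/(-5 - 91))/(-1595) = (-153/(-96))*(-1/1595) = -1/96*(-153)*(-1/1595) = (51/32)*(-1/1595) = -51/51040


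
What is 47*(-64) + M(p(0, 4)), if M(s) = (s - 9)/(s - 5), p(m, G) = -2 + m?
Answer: -21045/7 ≈ -3006.4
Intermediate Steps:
M(s) = (-9 + s)/(-5 + s)
47*(-64) + M(p(0, 4)) = 47*(-64) + (-9 + (-2 + 0))/(-5 + (-2 + 0)) = -3008 + (-9 - 2)/(-5 - 2) = -3008 - 11/(-7) = -3008 - 1/7*(-11) = -3008 + 11/7 = -21045/7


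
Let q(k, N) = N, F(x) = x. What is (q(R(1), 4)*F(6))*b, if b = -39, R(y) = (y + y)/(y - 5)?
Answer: -936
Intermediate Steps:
R(y) = 2*y/(-5 + y) (R(y) = (2*y)/(-5 + y) = 2*y/(-5 + y))
(q(R(1), 4)*F(6))*b = (4*6)*(-39) = 24*(-39) = -936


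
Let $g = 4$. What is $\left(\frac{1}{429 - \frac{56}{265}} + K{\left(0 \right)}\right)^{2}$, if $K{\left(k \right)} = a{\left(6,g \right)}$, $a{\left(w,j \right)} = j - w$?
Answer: $\frac{51525822049}{12911549641} \approx 3.9907$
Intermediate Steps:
$K{\left(k \right)} = -2$ ($K{\left(k \right)} = 4 - 6 = -2$)
$\left(\frac{1}{429 - \frac{56}{265}} + K{\left(0 \right)}\right)^{2} = \left(\frac{1}{429 - \frac{56}{265}} - 2\right)^{2} = \left(\frac{1}{\frac{113629}{265}} - 2\right)^{2} = \left(\frac{265}{113629} - 2\right)^{2} = \left(- \frac{226993}{113629}\right)^{2} = \frac{51525822049}{12911549641}$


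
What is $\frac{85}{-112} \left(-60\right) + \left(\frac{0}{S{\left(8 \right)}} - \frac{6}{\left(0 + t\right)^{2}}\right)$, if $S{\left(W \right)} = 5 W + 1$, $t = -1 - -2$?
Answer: $\frac{1107}{28} \approx 39.536$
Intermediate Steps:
$t = 1$ ($t = -1 + 2 = 1$)
$S{\left(W \right)} = 1 + 5 W$
$\frac{85}{-112} \left(-60\right) + \left(\frac{0}{S{\left(8 \right)}} - \frac{6}{\left(0 + t\right)^{2}}\right) = \frac{85}{-112} \left(-60\right) + \left(\frac{0}{1 + 5 \cdot 8} - \frac{6}{\left(0 + 1\right)^{2}}\right) = 85 \left(- \frac{1}{112}\right) \left(-60\right) + \left(\frac{0}{1 + 40} - \frac{6}{1^{2}}\right) = \left(- \frac{85}{112}\right) \left(-60\right) + \left(\frac{0}{41} - \frac{6}{1}\right) = \frac{1275}{28} + \left(0 \cdot \frac{1}{41} - 6\right) = \frac{1275}{28} + \left(0 - 6\right) = \frac{1275}{28} - 6 = \frac{1107}{28}$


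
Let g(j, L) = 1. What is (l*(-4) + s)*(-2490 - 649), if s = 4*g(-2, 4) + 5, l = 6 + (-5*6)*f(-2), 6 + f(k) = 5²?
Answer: -7109835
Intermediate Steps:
f(k) = 19 (f(k) = -6 + 5² = -6 + 25 = 19)
l = -564 (l = 6 - 5*6*19 = 6 - 30*19 = 6 - 570 = -564)
s = 9 (s = 4*1 + 5 = 4 + 5 = 9)
(l*(-4) + s)*(-2490 - 649) = (-564*(-4) + 9)*(-2490 - 649) = (2256 + 9)*(-3139) = 2265*(-3139) = -7109835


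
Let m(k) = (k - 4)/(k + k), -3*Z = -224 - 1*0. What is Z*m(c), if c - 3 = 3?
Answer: 112/9 ≈ 12.444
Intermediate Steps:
c = 6 (c = 3 + 3 = 6)
Z = 224/3 (Z = -(-224 - 1*0)/3 = -(-224 + 0)/3 = -⅓*(-224) = 224/3 ≈ 74.667)
m(k) = (-4 + k)/(2*k) (m(k) = (-4 + k)/((2*k)) = (-4 + k)*(1/(2*k)) = (-4 + k)/(2*k))
Z*m(c) = 224*((½)*(-4 + 6)/6)/3 = 224*((½)*(⅙)*2)/3 = (224/3)*(⅙) = 112/9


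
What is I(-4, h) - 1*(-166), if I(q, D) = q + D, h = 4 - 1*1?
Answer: 165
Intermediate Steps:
h = 3 (h = 4 - 1 = 3)
I(q, D) = D + q
I(-4, h) - 1*(-166) = (3 - 4) - 1*(-166) = -1 + 166 = 165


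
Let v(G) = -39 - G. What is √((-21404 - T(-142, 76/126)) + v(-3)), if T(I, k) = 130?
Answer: I*√21570 ≈ 146.87*I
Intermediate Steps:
√((-21404 - T(-142, 76/126)) + v(-3)) = √((-21404 - 1*130) + (-39 - 1*(-3))) = √((-21404 - 130) + (-39 + 3)) = √(-21534 - 36) = √(-21570) = I*√21570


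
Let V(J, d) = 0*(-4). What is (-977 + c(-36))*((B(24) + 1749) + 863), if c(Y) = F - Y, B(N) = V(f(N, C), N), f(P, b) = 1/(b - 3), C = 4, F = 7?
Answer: -2439608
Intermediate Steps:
f(P, b) = 1/(-3 + b)
V(J, d) = 0
B(N) = 0
c(Y) = 7 - Y
(-977 + c(-36))*((B(24) + 1749) + 863) = (-977 + (7 - 1*(-36)))*((0 + 1749) + 863) = (-977 + (7 + 36))*(1749 + 863) = (-977 + 43)*2612 = -934*2612 = -2439608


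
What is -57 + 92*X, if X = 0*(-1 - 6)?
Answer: -57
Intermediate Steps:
X = 0 (X = 0*(-7) = 0)
-57 + 92*X = -57 + 92*0 = -57 + 0 = -57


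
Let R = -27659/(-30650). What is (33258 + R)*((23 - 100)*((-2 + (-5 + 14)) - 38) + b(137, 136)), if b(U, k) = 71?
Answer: 1252824606211/15325 ≈ 8.1750e+7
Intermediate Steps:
R = 27659/30650 (R = -27659*(-1/30650) = 27659/30650 ≈ 0.90241)
(33258 + R)*((23 - 100)*((-2 + (-5 + 14)) - 38) + b(137, 136)) = (33258 + 27659/30650)*((23 - 100)*((-2 + (-5 + 14)) - 38) + 71) = 1019385359*(-77*((-2 + 9) - 38) + 71)/30650 = 1019385359*(-77*(7 - 38) + 71)/30650 = 1019385359*(-77*(-31) + 71)/30650 = 1019385359*(2387 + 71)/30650 = (1019385359/30650)*2458 = 1252824606211/15325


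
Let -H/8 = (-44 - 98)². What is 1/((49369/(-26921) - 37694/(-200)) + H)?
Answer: -2692100/433765592013 ≈ -6.2063e-6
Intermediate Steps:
H = -161312 (H = -8*(-44 - 98)² = -8*(-142)² = -8*20164 = -161312)
1/((49369/(-26921) - 37694/(-200)) + H) = 1/((49369/(-26921) - 37694/(-200)) - 161312) = 1/((49369*(-1/26921) - 37694*(-1/200)) - 161312) = 1/((-49369/26921 + 18847/100) - 161312) = 1/(502443187/2692100 - 161312) = 1/(-433765592013/2692100) = -2692100/433765592013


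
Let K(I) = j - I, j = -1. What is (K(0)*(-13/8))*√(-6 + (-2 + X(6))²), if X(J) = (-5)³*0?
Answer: 13*I*√2/8 ≈ 2.2981*I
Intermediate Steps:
X(J) = 0 (X(J) = -125*0 = 0)
K(I) = -1 - I
(K(0)*(-13/8))*√(-6 + (-2 + X(6))²) = ((-1 - 1*0)*(-13/8))*√(-6 + (-2 + 0)²) = ((-1 + 0)*(-13*⅛))*√(-6 + (-2)²) = (-1*(-13/8))*√(-6 + 4) = 13*√(-2)/8 = 13*(I*√2)/8 = 13*I*√2/8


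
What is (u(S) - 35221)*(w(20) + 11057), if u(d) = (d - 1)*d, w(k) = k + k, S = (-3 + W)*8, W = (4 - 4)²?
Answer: -384189237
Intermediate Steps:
W = 0 (W = 0² = 0)
S = -24 (S = (-3 + 0)*8 = -3*8 = -24)
w(k) = 2*k
u(d) = d*(-1 + d) (u(d) = (-1 + d)*d = d*(-1 + d))
(u(S) - 35221)*(w(20) + 11057) = (-24*(-1 - 24) - 35221)*(2*20 + 11057) = (-24*(-25) - 35221)*(40 + 11057) = (600 - 35221)*11097 = -34621*11097 = -384189237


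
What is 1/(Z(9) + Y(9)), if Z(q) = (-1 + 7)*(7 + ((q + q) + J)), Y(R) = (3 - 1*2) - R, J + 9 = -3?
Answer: 1/70 ≈ 0.014286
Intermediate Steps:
J = -12 (J = -9 - 3 = -12)
Y(R) = 1 - R (Y(R) = (3 - 2) - R = 1 - R)
Z(q) = -30 + 12*q (Z(q) = (-1 + 7)*(7 + ((q + q) - 12)) = 6*(7 + (2*q - 12)) = 6*(7 + (-12 + 2*q)) = 6*(-5 + 2*q) = -30 + 12*q)
1/(Z(9) + Y(9)) = 1/((-30 + 12*9) + (1 - 1*9)) = 1/((-30 + 108) + (1 - 9)) = 1/(78 - 8) = 1/70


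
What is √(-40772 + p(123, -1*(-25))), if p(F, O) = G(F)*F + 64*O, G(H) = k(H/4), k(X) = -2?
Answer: I*√39418 ≈ 198.54*I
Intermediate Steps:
G(H) = -2
p(F, O) = -2*F + 64*O
√(-40772 + p(123, -1*(-25))) = √(-40772 + (-2*123 + 64*(-1*(-25)))) = √(-40772 + (-246 + 64*25)) = √(-40772 + (-246 + 1600)) = √(-40772 + 1354) = √(-39418) = I*√39418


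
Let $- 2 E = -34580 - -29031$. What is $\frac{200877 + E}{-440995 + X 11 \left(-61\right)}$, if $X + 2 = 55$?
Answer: $- \frac{21437}{50164} \approx -0.42734$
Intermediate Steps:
$X = 53$ ($X = -2 + 55 = 53$)
$E = \frac{5549}{2}$ ($E = - \frac{-34580 - -29031}{2} = - \frac{-34580 + 29031}{2} = \left(- \frac{1}{2}\right) \left(-5549\right) = \frac{5549}{2} \approx 2774.5$)
$\frac{200877 + E}{-440995 + X 11 \left(-61\right)} = \frac{200877 + \frac{5549}{2}}{-440995 + 53 \cdot 11 \left(-61\right)} = \frac{407303}{2 \left(-440995 + 583 \left(-61\right)\right)} = \frac{407303}{2 \left(-440995 - 35563\right)} = \frac{407303}{2 \left(-476558\right)} = \frac{407303}{2} \left(- \frac{1}{476558}\right) = - \frac{21437}{50164}$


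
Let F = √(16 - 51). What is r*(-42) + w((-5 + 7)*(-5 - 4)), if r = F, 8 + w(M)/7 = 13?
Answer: 35 - 42*I*√35 ≈ 35.0 - 248.48*I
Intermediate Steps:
w(M) = 35 (w(M) = -56 + 7*13 = -56 + 91 = 35)
F = I*√35 (F = √(-35) = I*√35 ≈ 5.9161*I)
r = I*√35 ≈ 5.9161*I
r*(-42) + w((-5 + 7)*(-5 - 4)) = (I*√35)*(-42) + 35 = -42*I*√35 + 35 = 35 - 42*I*√35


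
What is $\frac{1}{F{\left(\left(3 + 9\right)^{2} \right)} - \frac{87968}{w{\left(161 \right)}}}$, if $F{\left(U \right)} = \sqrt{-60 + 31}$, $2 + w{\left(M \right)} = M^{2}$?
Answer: $- \frac{2280042592}{27220411293} - \frac{671794561 i \sqrt{29}}{27220411293} \approx -0.083762 - 0.1329 i$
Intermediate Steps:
$w{\left(M \right)} = -2 + M^{2}$
$F{\left(U \right)} = i \sqrt{29}$ ($F{\left(U \right)} = \sqrt{-29} = i \sqrt{29}$)
$\frac{1}{F{\left(\left(3 + 9\right)^{2} \right)} - \frac{87968}{w{\left(161 \right)}}} = \frac{1}{i \sqrt{29} - \frac{87968}{-2 + 161^{2}}} = \frac{1}{i \sqrt{29} - \frac{87968}{-2 + 25921}} = \frac{1}{i \sqrt{29} - \frac{87968}{25919}} = \frac{1}{- \frac{87968}{25919} + i \sqrt{29}}$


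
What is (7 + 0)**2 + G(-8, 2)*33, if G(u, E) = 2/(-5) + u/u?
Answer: 344/5 ≈ 68.800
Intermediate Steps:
G(u, E) = 3/5 (G(u, E) = 2*(-1/5) + 1 = -2/5 + 1 = 3/5)
(7 + 0)**2 + G(-8, 2)*33 = (7 + 0)**2 + (3/5)*33 = 7**2 + 99/5 = 49 + 99/5 = 344/5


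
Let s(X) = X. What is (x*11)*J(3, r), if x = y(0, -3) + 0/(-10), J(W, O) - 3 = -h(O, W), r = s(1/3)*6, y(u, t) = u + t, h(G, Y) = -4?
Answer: -231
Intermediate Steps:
y(u, t) = t + u
r = 2 (r = 6/3 = (1/3)*6 = 2)
J(W, O) = 7 (J(W, O) = 3 - 1*(-4) = 3 + 4 = 7)
x = -3 (x = (-3 + 0) + 0/(-10) = -3 + 0*(-1/10) = -3 + 0 = -3)
(x*11)*J(3, r) = -3*11*7 = -33*7 = -231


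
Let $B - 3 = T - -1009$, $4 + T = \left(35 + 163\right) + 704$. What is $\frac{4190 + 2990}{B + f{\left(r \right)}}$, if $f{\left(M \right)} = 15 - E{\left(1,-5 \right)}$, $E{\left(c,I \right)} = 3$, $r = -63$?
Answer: $\frac{3590}{961} \approx 3.7357$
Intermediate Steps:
$T = 898$ ($T = -4 + \left(\left(35 + 163\right) + 704\right) = -4 + \left(198 + 704\right) = -4 + 902 = 898$)
$f{\left(M \right)} = 12$ ($f{\left(M \right)} = 15 - 3 = 12$)
$B = 1910$ ($B = 3 + \left(898 - -1009\right) = 3 + \left(898 + 1009\right) = 3 + 1907 = 1910$)
$\frac{4190 + 2990}{B + f{\left(r \right)}} = \frac{4190 + 2990}{1910 + 12} = \frac{7180}{1922} = 7180 \cdot \frac{1}{1922} = \frac{3590}{961}$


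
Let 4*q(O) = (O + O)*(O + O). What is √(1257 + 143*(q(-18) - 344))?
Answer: I*√1603 ≈ 40.037*I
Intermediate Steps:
q(O) = O² (q(O) = ((O + O)*(O + O))/4 = ((2*O)*(2*O))/4 = (4*O²)/4 = O²)
√(1257 + 143*(q(-18) - 344)) = √(1257 + 143*((-18)² - 344)) = √(1257 + 143*(324 - 344)) = √(1257 + 143*(-20)) = √(1257 - 2860) = √(-1603) = I*√1603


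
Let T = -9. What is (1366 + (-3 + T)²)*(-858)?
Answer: -1295580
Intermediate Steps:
(1366 + (-3 + T)²)*(-858) = (1366 + (-3 - 9)²)*(-858) = (1366 + (-12)²)*(-858) = (1366 + 144)*(-858) = 1510*(-858) = -1295580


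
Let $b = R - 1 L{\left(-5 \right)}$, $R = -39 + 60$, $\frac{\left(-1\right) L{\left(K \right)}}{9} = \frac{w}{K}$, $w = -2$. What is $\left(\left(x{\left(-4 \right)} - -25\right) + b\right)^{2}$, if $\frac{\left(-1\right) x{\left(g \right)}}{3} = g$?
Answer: $\frac{94864}{25} \approx 3794.6$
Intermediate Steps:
$x{\left(g \right)} = - 3 g$
$L{\left(K \right)} = \frac{18}{K}$ ($L{\left(K \right)} = - 9 \left(- \frac{2}{K}\right) = \frac{18}{K}$)
$R = 21$
$b = \frac{123}{5}$ ($b = 21 - 1 \frac{18}{-5} = 21 - 1 \cdot 18 \left(- \frac{1}{5}\right) = 21 - 1 \left(- \frac{18}{5}\right) = 21 - - \frac{18}{5} = 21 + \frac{18}{5} = \frac{123}{5} \approx 24.6$)
$\left(\left(x{\left(-4 \right)} - -25\right) + b\right)^{2} = \left(\left(\left(-3\right) \left(-4\right) - -25\right) + \frac{123}{5}\right)^{2} = \left(\left(12 + 25\right) + \frac{123}{5}\right)^{2} = \left(37 + \frac{123}{5}\right)^{2} = \left(\frac{308}{5}\right)^{2} = \frac{94864}{25}$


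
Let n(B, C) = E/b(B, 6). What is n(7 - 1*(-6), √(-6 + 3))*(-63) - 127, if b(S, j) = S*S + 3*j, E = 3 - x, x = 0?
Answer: -23938/187 ≈ -128.01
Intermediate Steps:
E = 3 (E = 3 - 1*0 = 3 + 0 = 3)
b(S, j) = S² + 3*j
n(B, C) = 3/(18 + B²) (n(B, C) = 3/(B² + 3*6) = 3/(B² + 18) = 3/(18 + B²))
n(7 - 1*(-6), √(-6 + 3))*(-63) - 127 = (3/(18 + (7 - 1*(-6))²))*(-63) - 127 = (3/(18 + (7 + 6)²))*(-63) - 127 = (3/(18 + 13²))*(-63) - 127 = (3/(18 + 169))*(-63) - 127 = (3/187)*(-63) - 127 = -189/187 - 127 = -23938/187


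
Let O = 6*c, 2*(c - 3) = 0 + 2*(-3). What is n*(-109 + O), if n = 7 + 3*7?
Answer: -3052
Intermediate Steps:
c = 0 (c = 3 + (0 + 2*(-3))/2 = 3 + (0 - 6)/2 = 3 + (½)*(-6) = 3 - 3 = 0)
n = 28 (n = 7 + 21 = 28)
O = 0 (O = 6*0 = 0)
n*(-109 + O) = 28*(-109 + 0) = 28*(-109) = -3052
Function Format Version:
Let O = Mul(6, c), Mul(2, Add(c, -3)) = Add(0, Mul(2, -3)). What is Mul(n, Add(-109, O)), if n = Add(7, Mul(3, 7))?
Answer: -3052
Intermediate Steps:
c = 0 (c = Add(3, Mul(Rational(1, 2), Add(0, Mul(2, -3)))) = Add(3, Mul(Rational(1, 2), Add(0, -6))) = Add(3, Mul(Rational(1, 2), -6)) = Add(3, -3) = 0)
n = 28 (n = Add(7, 21) = 28)
O = 0 (O = Mul(6, 0) = 0)
Mul(n, Add(-109, O)) = Mul(28, Add(-109, 0)) = Mul(28, -109) = -3052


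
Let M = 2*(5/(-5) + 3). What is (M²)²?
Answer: 256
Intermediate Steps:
M = 4 (M = 2*(5*(-⅕) + 3) = 2*(-1 + 3) = 2*2 = 4)
(M²)² = (4²)² = 16² = 256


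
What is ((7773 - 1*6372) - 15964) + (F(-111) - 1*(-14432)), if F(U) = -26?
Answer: -157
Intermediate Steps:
((7773 - 1*6372) - 15964) + (F(-111) - 1*(-14432)) = ((7773 - 1*6372) - 15964) + (-26 - 1*(-14432)) = ((7773 - 6372) - 15964) + (-26 + 14432) = (1401 - 15964) + 14406 = -14563 + 14406 = -157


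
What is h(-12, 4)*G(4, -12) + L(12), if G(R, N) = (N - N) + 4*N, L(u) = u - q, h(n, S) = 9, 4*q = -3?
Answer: -1677/4 ≈ -419.25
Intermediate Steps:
q = -3/4 (q = (1/4)*(-3) = -3/4 ≈ -0.75000)
L(u) = 3/4 + u (L(u) = u - 1*(-3/4) = u + 3/4 = 3/4 + u)
G(R, N) = 4*N (G(R, N) = 0 + 4*N = 4*N)
h(-12, 4)*G(4, -12) + L(12) = 9*(4*(-12)) + (3/4 + 12) = 9*(-48) + 51/4 = -432 + 51/4 = -1677/4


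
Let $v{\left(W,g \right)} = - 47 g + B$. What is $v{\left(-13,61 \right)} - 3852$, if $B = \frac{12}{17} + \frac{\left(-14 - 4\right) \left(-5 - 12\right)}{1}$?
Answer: $- \frac{109009}{17} \approx -6412.3$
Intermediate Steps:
$B = \frac{5214}{17}$ ($B = 12 \cdot \frac{1}{17} + \left(-14 - 4\right) \left(-17\right) 1 = \frac{12}{17} + \left(-18\right) \left(-17\right) 1 = \frac{12}{17} + 306 \cdot 1 = \frac{12}{17} + 306 = \frac{5214}{17} \approx 306.71$)
$v{\left(W,g \right)} = \frac{5214}{17} - 47 g$ ($v{\left(W,g \right)} = - 47 g + \frac{5214}{17} = \frac{5214}{17} - 47 g$)
$v{\left(-13,61 \right)} - 3852 = \left(\frac{5214}{17} - 2867\right) - 3852 = - \frac{43525}{17} - 3852 = - \frac{109009}{17}$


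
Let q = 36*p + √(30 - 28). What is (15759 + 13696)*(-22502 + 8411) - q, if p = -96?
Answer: -415046949 - √2 ≈ -4.1505e+8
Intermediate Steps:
q = -3456 + √2 (q = 36*(-96) + √(30 - 28) = -3456 + √2 ≈ -3454.6)
(15759 + 13696)*(-22502 + 8411) - q = (15759 + 13696)*(-22502 + 8411) - (-3456 + √2) = 29455*(-14091) + (3456 - √2) = -415050405 + (3456 - √2) = -415046949 - √2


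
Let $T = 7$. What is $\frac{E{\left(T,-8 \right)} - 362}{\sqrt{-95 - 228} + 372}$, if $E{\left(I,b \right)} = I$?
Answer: $- \frac{132060}{138707} + \frac{355 i \sqrt{323}}{138707} \approx -0.95208 + 0.045997 i$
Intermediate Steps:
$\frac{E{\left(T,-8 \right)} - 362}{\sqrt{-95 - 228} + 372} = \frac{7 - 362}{\sqrt{-95 - 228} + 372} = - \frac{355}{\sqrt{-323} + 372} = - \frac{355}{i \sqrt{323} + 372} = - \frac{355}{372 + i \sqrt{323}}$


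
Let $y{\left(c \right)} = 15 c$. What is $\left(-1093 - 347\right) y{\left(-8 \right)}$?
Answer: $172800$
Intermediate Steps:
$\left(-1093 - 347\right) y{\left(-8 \right)} = \left(-1093 - 347\right) 15 \left(-8\right) = \left(-1440\right) \left(-120\right) = 172800$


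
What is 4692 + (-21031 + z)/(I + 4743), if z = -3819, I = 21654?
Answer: 17689982/3771 ≈ 4691.1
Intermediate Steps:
4692 + (-21031 + z)/(I + 4743) = 4692 + (-21031 - 3819)/(21654 + 4743) = 4692 - 24850/26397 = 4692 - 24850*1/26397 = 4692 - 3550/3771 = 17689982/3771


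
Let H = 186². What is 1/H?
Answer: 1/34596 ≈ 2.8905e-5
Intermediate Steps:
H = 34596
1/H = 1/34596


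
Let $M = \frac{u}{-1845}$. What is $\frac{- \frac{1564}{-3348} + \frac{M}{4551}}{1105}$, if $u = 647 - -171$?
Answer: $\frac{13507753}{31958373525} \approx 0.00042267$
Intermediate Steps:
$u = 818$ ($u = 647 + 171 = 818$)
$M = - \frac{818}{1845}$ ($M = \frac{818}{-1845} = 818 \left(- \frac{1}{1845}\right) = - \frac{818}{1845} \approx -0.44336$)
$\frac{- \frac{1564}{-3348} + \frac{M}{4551}}{1105} = \frac{- \frac{1564}{-3348} - \frac{818}{1845 \cdot 4551}}{1105} = \left(\left(-1564\right) \left(- \frac{1}{3348}\right) - \frac{818}{8396595}\right) \frac{1}{1105} = \left(\frac{391}{837} - \frac{818}{8396595}\right) \frac{1}{1105} = \frac{13507753}{28921605} \cdot \frac{1}{1105} = \frac{13507753}{31958373525}$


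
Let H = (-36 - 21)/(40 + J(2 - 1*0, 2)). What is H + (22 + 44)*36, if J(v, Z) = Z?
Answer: 33245/14 ≈ 2374.6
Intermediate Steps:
H = -19/14 (H = (-36 - 21)/(40 + 2) = -57/42 = -57*1/42 = -19/14 ≈ -1.3571)
H + (22 + 44)*36 = -19/14 + (22 + 44)*36 = -19/14 + 66*36 = -19/14 + 2376 = 33245/14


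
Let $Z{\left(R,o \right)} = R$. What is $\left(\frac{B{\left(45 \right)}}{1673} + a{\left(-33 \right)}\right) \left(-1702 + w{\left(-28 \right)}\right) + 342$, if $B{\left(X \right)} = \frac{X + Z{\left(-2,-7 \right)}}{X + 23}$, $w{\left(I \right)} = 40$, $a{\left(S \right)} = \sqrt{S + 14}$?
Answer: $\frac{19417911}{56882} - 1662 i \sqrt{19} \approx 341.37 - 7244.5 i$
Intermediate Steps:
$a{\left(S \right)} = \sqrt{14 + S}$
$B{\left(X \right)} = \frac{-2 + X}{23 + X}$ ($B{\left(X \right)} = \frac{X - 2}{X + 23} = \frac{-2 + X}{23 + X}$)
$\left(\frac{B{\left(45 \right)}}{1673} + a{\left(-33 \right)}\right) \left(-1702 + w{\left(-28 \right)}\right) + 342 = \left(\frac{\frac{1}{23 + 45} \left(-2 + 45\right)}{1673} + \sqrt{14 - 33}\right) \left(-1702 + 40\right) + 342 = \left(\frac{1}{68} \cdot 43 \cdot \frac{1}{1673} + \sqrt{-19}\right) \left(-1662\right) + 342 = \left(\frac{1}{68} \cdot 43 \cdot \frac{1}{1673} + i \sqrt{19}\right) \left(-1662\right) + 342 = \left(\frac{43}{68} \cdot \frac{1}{1673} + i \sqrt{19}\right) \left(-1662\right) + 342 = \left(\frac{43}{113764} + i \sqrt{19}\right) \left(-1662\right) + 342 = \left(- \frac{35733}{56882} - 1662 i \sqrt{19}\right) + 342 = \frac{19417911}{56882} - 1662 i \sqrt{19}$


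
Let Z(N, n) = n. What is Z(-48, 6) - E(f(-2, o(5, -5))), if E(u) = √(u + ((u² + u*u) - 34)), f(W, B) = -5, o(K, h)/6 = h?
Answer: 6 - √11 ≈ 2.6834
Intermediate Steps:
o(K, h) = 6*h
E(u) = √(-34 + u + 2*u²) (E(u) = √(u + ((u² + u²) - 34)) = √(u + (2*u² - 34)) = √(u + (-34 + 2*u²)) = √(-34 + u + 2*u²))
Z(-48, 6) - E(f(-2, o(5, -5))) = 6 - √(-34 - 5 + 2*(-5)²) = 6 - √(-34 - 5 + 2*25) = 6 - √(-34 - 5 + 50) = 6 - √11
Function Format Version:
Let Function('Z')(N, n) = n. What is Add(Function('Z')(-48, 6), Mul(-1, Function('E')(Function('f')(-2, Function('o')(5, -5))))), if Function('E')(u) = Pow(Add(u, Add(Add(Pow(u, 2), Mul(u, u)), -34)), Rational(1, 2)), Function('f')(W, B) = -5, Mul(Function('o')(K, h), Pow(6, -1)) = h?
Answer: Add(6, Mul(-1, Pow(11, Rational(1, 2)))) ≈ 2.6834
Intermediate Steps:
Function('o')(K, h) = Mul(6, h)
Function('E')(u) = Pow(Add(-34, u, Mul(2, Pow(u, 2))), Rational(1, 2)) (Function('E')(u) = Pow(Add(u, Add(Add(Pow(u, 2), Pow(u, 2)), -34)), Rational(1, 2)) = Pow(Add(u, Add(Mul(2, Pow(u, 2)), -34)), Rational(1, 2)) = Pow(Add(u, Add(-34, Mul(2, Pow(u, 2)))), Rational(1, 2)) = Pow(Add(-34, u, Mul(2, Pow(u, 2))), Rational(1, 2)))
Add(Function('Z')(-48, 6), Mul(-1, Function('E')(Function('f')(-2, Function('o')(5, -5))))) = Add(6, Mul(-1, Pow(Add(-34, -5, Mul(2, Pow(-5, 2))), Rational(1, 2)))) = Add(6, Mul(-1, Pow(Add(-34, -5, Mul(2, 25)), Rational(1, 2)))) = Add(6, Mul(-1, Pow(Add(-34, -5, 50), Rational(1, 2)))) = Add(6, Mul(-1, Pow(11, Rational(1, 2))))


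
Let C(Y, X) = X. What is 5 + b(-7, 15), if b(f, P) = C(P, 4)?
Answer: 9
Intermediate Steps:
b(f, P) = 4
5 + b(-7, 15) = 5 + 4 = 9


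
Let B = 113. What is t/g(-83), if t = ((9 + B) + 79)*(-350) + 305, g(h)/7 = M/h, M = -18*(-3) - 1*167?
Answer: -5813735/791 ≈ -7349.9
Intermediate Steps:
M = -113 (M = 54 - 167 = -113)
g(h) = -791/h (g(h) = 7*(-113/h) = -791/h)
t = -70045 (t = ((9 + 113) + 79)*(-350) + 305 = (122 + 79)*(-350) + 305 = 201*(-350) + 305 = -70350 + 305 = -70045)
t/g(-83) = -70045/((-791/(-83))) = -70045/((-791*(-1/83))) = -70045/791/83 = -70045*83/791 = -5813735/791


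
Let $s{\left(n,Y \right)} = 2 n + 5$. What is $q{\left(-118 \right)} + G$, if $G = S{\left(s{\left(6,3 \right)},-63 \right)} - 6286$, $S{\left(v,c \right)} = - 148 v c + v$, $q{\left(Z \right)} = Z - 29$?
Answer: $152092$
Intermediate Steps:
$s{\left(n,Y \right)} = 5 + 2 n$
$q{\left(Z \right)} = -29 + Z$ ($q{\left(Z \right)} = Z - 29 = -29 + Z$)
$S{\left(v,c \right)} = v - 148 c v$ ($S{\left(v,c \right)} = - 148 c v + v = v - 148 c v$)
$G = 152239$ ($G = \left(5 + 2 \cdot 6\right) \left(1 - -9324\right) - 6286 = \left(5 + 12\right) \left(1 + 9324\right) - 6286 = 17 \cdot 9325 - 6286 = 158525 - 6286 = 152239$)
$q{\left(-118 \right)} + G = \left(-29 - 118\right) + 152239 = -147 + 152239 = 152092$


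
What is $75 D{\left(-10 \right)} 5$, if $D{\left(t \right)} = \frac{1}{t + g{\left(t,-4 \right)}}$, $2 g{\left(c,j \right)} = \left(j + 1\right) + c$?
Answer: $- \frac{250}{11} \approx -22.727$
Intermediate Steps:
$g{\left(c,j \right)} = \frac{1}{2} + \frac{c}{2} + \frac{j}{2}$ ($g{\left(c,j \right)} = \frac{\left(j + 1\right) + c}{2} = \frac{\left(1 + j\right) + c}{2} = \frac{1 + c + j}{2} = \frac{1}{2} + \frac{c}{2} + \frac{j}{2}$)
$D{\left(t \right)} = \frac{1}{- \frac{3}{2} + \frac{3 t}{2}}$ ($D{\left(t \right)} = \frac{1}{t + \left(\frac{1}{2} + \frac{t}{2} + \frac{1}{2} \left(-4\right)\right)} = \frac{1}{t + \left(\frac{1}{2} + \frac{t}{2} - 2\right)} = \frac{1}{t + \left(- \frac{3}{2} + \frac{t}{2}\right)} = \frac{1}{- \frac{3}{2} + \frac{3 t}{2}}$)
$75 D{\left(-10 \right)} 5 = 75 \frac{2}{3 \left(-1 - 10\right)} 5 = 75 \frac{2}{3 \left(-11\right)} 5 = 75 \cdot \frac{2}{3} \left(- \frac{1}{11}\right) 5 = 75 \left(- \frac{2}{33}\right) 5 = \left(- \frac{50}{11}\right) 5 = - \frac{250}{11}$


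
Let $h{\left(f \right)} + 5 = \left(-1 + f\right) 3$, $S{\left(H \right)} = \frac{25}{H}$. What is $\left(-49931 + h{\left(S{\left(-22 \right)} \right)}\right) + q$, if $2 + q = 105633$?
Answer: $\frac{1225149}{22} \approx 55689.0$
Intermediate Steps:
$q = 105631$ ($q = -2 + 105633 = 105631$)
$h{\left(f \right)} = -8 + 3 f$ ($h{\left(f \right)} = -5 + \left(-1 + f\right) 3 = -5 + \left(-3 + 3 f\right) = -8 + 3 f$)
$\left(-49931 + h{\left(S{\left(-22 \right)} \right)}\right) + q = \left(-49931 - \left(8 - 3 \frac{25}{-22}\right)\right) + 105631 = \left(-49931 - \left(8 - 3 \cdot 25 \left(- \frac{1}{22}\right)\right)\right) + 105631 = \left(-49931 + \left(-8 + 3 \left(- \frac{25}{22}\right)\right)\right) + 105631 = \left(-49931 - \frac{251}{22}\right) + 105631 = - \frac{1098733}{22} + 105631 = \frac{1225149}{22}$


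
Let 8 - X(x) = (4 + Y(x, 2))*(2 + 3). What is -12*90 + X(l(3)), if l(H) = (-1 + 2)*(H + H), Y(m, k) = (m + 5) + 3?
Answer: -1162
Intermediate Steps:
Y(m, k) = 8 + m (Y(m, k) = (5 + m) + 3 = 8 + m)
l(H) = 2*H (l(H) = 1*(2*H) = 2*H)
X(x) = -52 - 5*x (X(x) = 8 - (4 + (8 + x))*(2 + 3) = 8 - (12 + x)*5 = 8 - (60 + 5*x) = 8 + (-60 - 5*x) = -52 - 5*x)
-12*90 + X(l(3)) = -12*90 + (-52 - 10*3) = -1080 + (-52 - 5*6) = -1080 + (-52 - 30) = -1080 - 82 = -1162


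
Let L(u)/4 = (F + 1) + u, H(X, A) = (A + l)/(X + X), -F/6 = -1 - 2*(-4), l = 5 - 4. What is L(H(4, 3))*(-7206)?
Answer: 1167372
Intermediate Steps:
l = 1
F = -42 (F = -6*(-1 - 2*(-4)) = -6*(-1 + 8) = -6*7 = -42)
H(X, A) = (1 + A)/(2*X) (H(X, A) = (A + 1)/(X + X) = (1 + A)/((2*X)) = (1 + A)*(1/(2*X)) = (1 + A)/(2*X))
L(u) = -164 + 4*u (L(u) = 4*((-42 + 1) + u) = 4*(-41 + u) = -164 + 4*u)
L(H(4, 3))*(-7206) = (-164 + 4*((½)*(1 + 3)/4))*(-7206) = (-164 + 4*((½)*(¼)*4))*(-7206) = (-164 + 4*(½))*(-7206) = (-164 + 2)*(-7206) = -162*(-7206) = 1167372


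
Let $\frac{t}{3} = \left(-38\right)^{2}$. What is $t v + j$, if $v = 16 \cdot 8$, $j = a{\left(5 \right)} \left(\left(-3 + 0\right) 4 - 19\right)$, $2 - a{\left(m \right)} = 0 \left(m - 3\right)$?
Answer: $554434$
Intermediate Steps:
$a{\left(m \right)} = 2$ ($a{\left(m \right)} = 2 - 0 \left(m - 3\right) = 2 - 0 \left(-3 + m\right) = 2 - 0 = 2 + 0 = 2$)
$t = 4332$ ($t = 3 \left(-38\right)^{2} = 3 \cdot 1444 = 4332$)
$j = -62$ ($j = 2 \left(\left(-3 + 0\right) 4 - 19\right) = 2 \left(\left(-3\right) 4 - 19\right) = 2 \left(-12 - 19\right) = 2 \left(-31\right) = -62$)
$v = 128$
$t v + j = 4332 \cdot 128 - 62 = 554496 - 62 = 554434$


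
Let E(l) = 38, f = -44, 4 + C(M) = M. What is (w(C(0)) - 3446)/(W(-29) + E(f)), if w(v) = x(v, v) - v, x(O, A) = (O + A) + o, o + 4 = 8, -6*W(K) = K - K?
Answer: -1723/19 ≈ -90.684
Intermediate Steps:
C(M) = -4 + M
W(K) = 0 (W(K) = -(K - K)/6 = -1/6*0 = 0)
o = 4 (o = -4 + 8 = 4)
x(O, A) = 4 + A + O (x(O, A) = (O + A) + 4 = (A + O) + 4 = 4 + A + O)
w(v) = 4 + v (w(v) = (4 + v + v) - v = (4 + 2*v) - v = 4 + v)
(w(C(0)) - 3446)/(W(-29) + E(f)) = ((4 + (-4 + 0)) - 3446)/(0 + 38) = ((4 - 4) - 3446)/38 = (0 - 3446)*(1/38) = -3446*1/38 = -1723/19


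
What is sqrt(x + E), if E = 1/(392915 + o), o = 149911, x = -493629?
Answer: I*sqrt(16161417095023642)/180942 ≈ 702.59*I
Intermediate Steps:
E = 1/542826 (E = 1/(392915 + 149911) = 1/542826 ≈ 1.8422e-6)
sqrt(x + E) = sqrt(-493629 + 1/542826) = sqrt(-267954655553/542826) = I*sqrt(16161417095023642)/180942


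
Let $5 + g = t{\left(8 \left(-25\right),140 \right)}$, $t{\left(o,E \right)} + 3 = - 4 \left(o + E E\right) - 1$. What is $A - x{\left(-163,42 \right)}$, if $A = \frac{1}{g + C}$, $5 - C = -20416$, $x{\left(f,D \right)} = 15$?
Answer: $- \frac{857821}{57188} \approx -15.0$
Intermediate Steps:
$t{\left(o,E \right)} = -4 - 4 o - 4 E^{2}$ ($t{\left(o,E \right)} = -3 - \left(1 + 4 \left(o + E E\right)\right) = -3 - \left(1 + 4 \left(o + E^{2}\right)\right) = -3 - \left(1 + 4 o + 4 E^{2}\right) = -4 - 4 o - 4 E^{2}$)
$g = -77609$ ($g = -5 - \left(4 + 78400 + 4 \cdot 8 \left(-25\right)\right) = -5 - 77604 = -77609$)
$C = 20421$ ($C = 5 - -20416 = 5 + 20416 = 20421$)
$A = - \frac{1}{57188}$ ($A = \frac{1}{-77609 + 20421} = \frac{1}{-57188} = - \frac{1}{57188} \approx -1.7486 \cdot 10^{-5}$)
$A - x{\left(-163,42 \right)} = - \frac{1}{57188} - 15 = - \frac{857821}{57188}$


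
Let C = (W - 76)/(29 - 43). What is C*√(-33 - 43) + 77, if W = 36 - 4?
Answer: 77 + 44*I*√19/7 ≈ 77.0 + 27.399*I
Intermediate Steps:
W = 32
C = 22/7 (C = (32 - 76)/(29 - 43) = -44/(-14) = -44*(-1/14) = 22/7 ≈ 3.1429)
C*√(-33 - 43) + 77 = 22*√(-33 - 43)/7 + 77 = 22*√(-76)/7 + 77 = 22*(2*I*√19)/7 + 77 = 44*I*√19/7 + 77 = 77 + 44*I*√19/7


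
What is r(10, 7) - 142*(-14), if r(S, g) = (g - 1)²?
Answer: 2024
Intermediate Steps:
r(S, g) = (-1 + g)²
r(10, 7) - 142*(-14) = (-1 + 7)² - 142*(-14) = 6² + 1988 = 36 + 1988 = 2024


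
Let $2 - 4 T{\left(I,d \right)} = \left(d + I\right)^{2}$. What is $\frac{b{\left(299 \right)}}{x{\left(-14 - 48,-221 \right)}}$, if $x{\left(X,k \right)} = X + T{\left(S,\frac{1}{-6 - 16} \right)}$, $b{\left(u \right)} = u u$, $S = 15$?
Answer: $- \frac{1024144}{1345} \approx -761.45$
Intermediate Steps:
$T{\left(I,d \right)} = \frac{1}{2} - \frac{\left(I + d\right)^{2}}{4}$ ($T{\left(I,d \right)} = \frac{1}{2} - \frac{\left(d + I\right)^{2}}{4} = \frac{1}{2} - \frac{\left(I + d\right)^{2}}{4}$)
$b{\left(u \right)} = u^{2}$
$x{\left(X,k \right)} = - \frac{107273}{1936} + X$ ($x{\left(X,k \right)} = X + \left(\frac{1}{2} - \frac{\left(15 + \frac{1}{-6 - 16}\right)^{2}}{4}\right) = X + \left(\frac{1}{2} - \frac{\left(15 + \frac{1}{-22}\right)^{2}}{4}\right) = X + \left(\frac{1}{2} - \frac{\left(15 - \frac{1}{22}\right)^{2}}{4}\right) = X + \left(\frac{1}{2} - \frac{\left(\frac{329}{22}\right)^{2}}{4}\right) = X + \left(\frac{1}{2} - \frac{108241}{1936}\right) = X - \frac{107273}{1936} = - \frac{107273}{1936} + X$)
$\frac{b{\left(299 \right)}}{x{\left(-14 - 48,-221 \right)}} = \frac{299^{2}}{- \frac{107273}{1936} - 62} = \frac{89401}{- \frac{107273}{1936} - 62} = \frac{89401}{- \frac{227305}{1936}} = 89401 \left(- \frac{1936}{227305}\right) = - \frac{1024144}{1345}$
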